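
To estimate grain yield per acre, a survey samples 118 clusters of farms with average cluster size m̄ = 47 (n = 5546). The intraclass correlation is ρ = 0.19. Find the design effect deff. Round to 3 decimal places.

9.740

deff = 1 + (47 − 1)·0.19 = 1 + 8.74 = 9.74.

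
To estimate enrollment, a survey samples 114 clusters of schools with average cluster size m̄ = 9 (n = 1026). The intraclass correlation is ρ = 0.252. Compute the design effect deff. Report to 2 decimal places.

deff = 1 + (9 − 1)·0.252 = 1 + 2.016 = 3.016.

3.02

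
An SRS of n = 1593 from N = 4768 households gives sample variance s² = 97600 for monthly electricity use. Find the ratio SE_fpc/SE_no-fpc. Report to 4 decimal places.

f = n/N = 1593/4768 = 0.33410235.
SE_no-fpc = √(s²/n) = 7.8273909; SE_fpc = √((1−f)s²/n) = 6.3873507.
Ratio = √(1−f) = 0.81602552.

0.8160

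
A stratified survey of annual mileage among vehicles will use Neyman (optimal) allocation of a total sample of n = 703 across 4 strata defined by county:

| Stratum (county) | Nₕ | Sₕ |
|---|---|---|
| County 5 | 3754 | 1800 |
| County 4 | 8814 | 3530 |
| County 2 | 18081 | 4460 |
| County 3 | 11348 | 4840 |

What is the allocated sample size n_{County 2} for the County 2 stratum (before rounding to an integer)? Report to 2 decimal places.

326.87

Neyman allocation: nₕ = n·NₕSₕ / Σⱼ NⱼSⱼ.
Σ NⱼSⱼ = 3754·1800 + 8814·3530 + 18081·4460 + 11348·4840 = 1.734362 × 10^8.
n_{County 2} = 703·18081·4460 / (1.734362 × 10^8) = 326.87.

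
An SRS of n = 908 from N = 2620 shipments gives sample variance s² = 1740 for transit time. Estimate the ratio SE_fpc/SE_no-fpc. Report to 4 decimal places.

f = n/N = 908/2620 = 0.34656489.
SE_no-fpc = √(s²/n) = 1.3843047; SE_fpc = √((1−f)s²/n) = 1.1190073.
Ratio = √(1−f) = 0.80835334.

0.8084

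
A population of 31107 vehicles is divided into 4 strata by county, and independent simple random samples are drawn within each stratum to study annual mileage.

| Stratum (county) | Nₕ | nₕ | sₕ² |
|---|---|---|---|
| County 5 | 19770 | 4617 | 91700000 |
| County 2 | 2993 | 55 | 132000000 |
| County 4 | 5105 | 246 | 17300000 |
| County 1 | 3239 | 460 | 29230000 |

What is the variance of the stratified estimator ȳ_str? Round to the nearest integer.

Var(ȳ_str) = Σₕ Wₕ²(1 − fₕ)sₕ²/nₕ with Wₕ = Nₕ/N, N = 31107.
County 5: Wₕ = 0.63554827; term = 0.63554827²·(1 − 0.23353566)·91700000/4617 = 6148.9151.
County 2: Wₕ = 0.09621629; term = 0.09621629²·(1 − 0.01837621)·132000000/55 = 21809.891.
County 4: Wₕ = 0.16411097; term = 0.16411097²·(1 − 0.04818805)·17300000/246 = 1802.7578.
County 1: Wₕ = 0.10412447; term = 0.10412447²·(1 − 0.14201914)·29230000/460 = 591.09083.
Sum = 30352.655.

30353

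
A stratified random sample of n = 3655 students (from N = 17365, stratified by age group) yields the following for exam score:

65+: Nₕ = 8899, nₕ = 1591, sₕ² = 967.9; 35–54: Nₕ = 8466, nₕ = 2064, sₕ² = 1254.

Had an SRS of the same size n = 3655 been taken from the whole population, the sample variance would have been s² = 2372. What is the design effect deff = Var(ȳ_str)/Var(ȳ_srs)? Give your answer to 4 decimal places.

Var(ȳ_str) = Σ Wₕ²(1−fₕ)sₕ²/nₕ with Wₕ = Nₕ/17365:
  65+: (8899/17365)²·(1−1591/8899)·967.9/1591 = 0.13120503
  35–54: (8466/17365)²·(1−2064/8466)·1254/2064 = 0.1092024
  → Var(ȳ_str) = 0.24040743.
Var(ȳ_srs) = (1 − 3655/17365)·2372/3655 = 0.51237741.
deff = 0.24040743 / 0.51237741 = 0.4692.

0.4692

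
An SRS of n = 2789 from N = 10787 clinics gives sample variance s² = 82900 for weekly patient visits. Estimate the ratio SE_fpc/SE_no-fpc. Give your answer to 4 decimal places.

0.8611

f = n/N = 2789/10787 = 0.25855196.
SE_no-fpc = √(s²/n) = 5.4519644; SE_fpc = √((1−f)s²/n) = 4.6945435.
Ratio = √(1−f) = 0.86107377.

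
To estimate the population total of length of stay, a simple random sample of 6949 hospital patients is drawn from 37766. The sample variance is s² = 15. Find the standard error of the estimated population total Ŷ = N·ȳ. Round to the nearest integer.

Var(Ŷ) = N²·Var(ȳ) = N²·(1 − n/N)·s²/n.
f = 6949/37766 = 0.18400148; Var(ȳ) = 0.81599852·15/6949 = 0.0017614013.
Var(Ŷ) = 37766² · 0.0017614013 = 2.5122352 × 10^6.
SE(Ŷ) = √(2.5122352 × 10^6) = 1585.

1585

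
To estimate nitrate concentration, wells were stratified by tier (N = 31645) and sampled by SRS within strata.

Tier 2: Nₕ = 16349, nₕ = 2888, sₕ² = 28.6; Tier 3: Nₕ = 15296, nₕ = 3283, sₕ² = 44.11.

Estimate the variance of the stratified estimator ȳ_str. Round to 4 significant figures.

Var(ȳ_str) = Σₕ Wₕ²(1 − fₕ)sₕ²/nₕ with Wₕ = Nₕ/N, N = 31645.
Tier 2: Wₕ = 0.51663770; term = 0.51663770²·(1 − 0.17664689)·28.6/2888 = 0.0021763421.
Tier 3: Wₕ = 0.48336230; term = 0.48336230²·(1 − 0.21463128)·44.11/3283 = 0.0024653883.
Sum = 0.0046417304.

0.004642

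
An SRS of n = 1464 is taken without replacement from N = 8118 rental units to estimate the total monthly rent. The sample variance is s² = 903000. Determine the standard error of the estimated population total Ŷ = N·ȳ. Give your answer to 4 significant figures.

182500

Var(Ŷ) = N²·Var(ȳ) = N²·(1 − n/N)·s²/n.
f = 1464/8118 = 0.18033999; Var(ȳ) = 0.81966001·903000/1464 = 505.56898.
Var(Ŷ) = 8118² · 505.56898 = 3.3317968 × 10^10.
SE(Ŷ) = √(3.3317968 × 10^10) = 182500.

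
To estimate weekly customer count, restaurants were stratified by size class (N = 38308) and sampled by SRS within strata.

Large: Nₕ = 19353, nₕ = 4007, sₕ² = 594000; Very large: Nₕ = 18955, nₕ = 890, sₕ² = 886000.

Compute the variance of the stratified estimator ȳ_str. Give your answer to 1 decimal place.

Var(ȳ_str) = Σₕ Wₕ²(1 − fₕ)sₕ²/nₕ with Wₕ = Nₕ/N, N = 38308.
Large: Wₕ = 0.50519474; term = 0.50519474²·(1 − 0.20704800)·594000/4007 = 30.000717.
Very large: Wₕ = 0.49480526; term = 0.49480526²·(1 − 0.04695331)·886000/890 = 232.28786.
Sum = 262.28858.

262.3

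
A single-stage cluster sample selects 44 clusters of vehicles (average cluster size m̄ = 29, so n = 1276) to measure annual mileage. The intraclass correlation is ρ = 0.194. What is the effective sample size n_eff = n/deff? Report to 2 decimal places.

deff = 1 + (29 − 1)·0.194 = 1 + 5.432 = 6.432.
n_eff = 1276 / 6.432 = 198.38.

198.38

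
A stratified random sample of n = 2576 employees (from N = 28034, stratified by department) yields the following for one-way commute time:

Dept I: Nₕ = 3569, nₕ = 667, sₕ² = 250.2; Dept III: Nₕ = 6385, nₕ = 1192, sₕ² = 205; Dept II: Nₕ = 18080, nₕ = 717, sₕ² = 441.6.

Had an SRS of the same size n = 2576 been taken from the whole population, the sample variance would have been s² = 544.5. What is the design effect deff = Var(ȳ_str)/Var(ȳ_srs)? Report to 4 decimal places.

1.3452

Var(ȳ_str) = Σ Wₕ²(1−fₕ)sₕ²/nₕ with Wₕ = Nₕ/28034:
  Dept I: (3569/28034)²·(1−667/3569)·250.2/667 = 0.0049435085
  Dept III: (6385/28034)²·(1−1192/6385)·205/1192 = 0.0072558232
  Dept II: (18080/28034)²·(1−717/18080)·441.6/717 = 0.24601578
  → Var(ȳ_str) = 0.25821511.
Var(ȳ_srs) = (1 − 2576/28034)·544.5/2576 = 0.19195138.
deff = 0.25821511 / 0.19195138 = 1.3452.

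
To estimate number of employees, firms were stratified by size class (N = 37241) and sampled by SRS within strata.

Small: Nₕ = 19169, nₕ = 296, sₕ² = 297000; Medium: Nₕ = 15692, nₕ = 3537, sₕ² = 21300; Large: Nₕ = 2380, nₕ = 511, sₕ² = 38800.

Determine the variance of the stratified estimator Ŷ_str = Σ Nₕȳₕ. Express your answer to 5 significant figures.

Var(Ŷ_str) = Σₕ Nₕ²(1 − fₕ)sₕ²/nₕ.
Small: 19169²·(1 − 296/19169)·297000/296 = 3.6299876 × 10^11.
Medium: 15692²·(1 − 3537/15692)·21300/3537 = 1.1486238 × 10^9.
Large: 2380²·(1 − 511/2380)·38800/511 = 3.3775134 × 10^8.
Sum = 3.6448514 × 10^11.

3.6449 × 10^11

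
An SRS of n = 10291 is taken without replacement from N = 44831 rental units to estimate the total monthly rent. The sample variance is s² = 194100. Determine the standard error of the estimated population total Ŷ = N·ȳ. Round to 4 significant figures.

170900

Var(Ŷ) = N²·Var(ȳ) = N²·(1 − n/N)·s²/n.
f = 10291/44831 = 0.22955098; Var(ȳ) = 0.77044902·194100/10291 = 14.531547.
Var(Ŷ) = 44831² · 14.531547 = 2.9205773 × 10^10.
SE(Ŷ) = √(2.9205773 × 10^10) = 170900.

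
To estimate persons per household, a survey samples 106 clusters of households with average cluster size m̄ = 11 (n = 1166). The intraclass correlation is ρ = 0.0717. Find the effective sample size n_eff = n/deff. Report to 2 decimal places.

679.09

deff = 1 + (11 − 1)·0.0717 = 1 + 0.717 = 1.717.
n_eff = 1166 / 1.717 = 679.09.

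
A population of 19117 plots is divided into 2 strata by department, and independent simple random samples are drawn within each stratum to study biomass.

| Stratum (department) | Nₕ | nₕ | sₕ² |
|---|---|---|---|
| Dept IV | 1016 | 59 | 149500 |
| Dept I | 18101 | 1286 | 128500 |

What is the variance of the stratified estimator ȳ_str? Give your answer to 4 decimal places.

Var(ȳ_str) = Σₕ Wₕ²(1 − fₕ)sₕ²/nₕ with Wₕ = Nₕ/N, N = 19117.
Dept IV: Wₕ = 0.05314641; term = 0.05314641²·(1 − 0.05807087)·149500/59 = 6.7414815.
Dept I: Wₕ = 0.94685359; term = 0.94685359²·(1 − 0.07104580)·128500/1286 = 83.218928.
Sum = 89.96041.

89.9604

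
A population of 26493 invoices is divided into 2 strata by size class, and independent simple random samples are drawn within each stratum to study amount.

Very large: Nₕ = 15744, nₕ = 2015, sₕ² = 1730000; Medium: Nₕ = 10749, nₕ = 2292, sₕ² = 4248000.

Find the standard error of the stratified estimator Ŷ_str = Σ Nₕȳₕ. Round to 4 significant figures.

Var(Ŷ_str) = Σₕ Nₕ²(1 − fₕ)sₕ²/nₕ.
Very large: 15744²·(1 − 2015/15744)·1730000/2015 = 1.8557738 × 10^11.
Medium: 10749²·(1 − 2292/10749)·4248000/2292 = 1.684823 × 10^11.
Sum = 3.5405968 × 10^11.
SE = √(3.5405968 × 10^11) = 595000.

595000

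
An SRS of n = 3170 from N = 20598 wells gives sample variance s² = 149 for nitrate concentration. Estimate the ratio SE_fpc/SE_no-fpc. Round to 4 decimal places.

0.9198

f = n/N = 3170/20598 = 0.15389844.
SE_no-fpc = √(s²/n) = 0.21680211; SE_fpc = √((1−f)s²/n) = 0.19942277.
Ratio = √(1−f) = 0.91983779.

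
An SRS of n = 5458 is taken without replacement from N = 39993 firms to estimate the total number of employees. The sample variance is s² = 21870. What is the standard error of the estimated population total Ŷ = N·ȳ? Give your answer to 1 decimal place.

Var(Ŷ) = N²·Var(ȳ) = N²·(1 − n/N)·s²/n.
f = 5458/39993 = 0.13647388; Var(ȳ) = 0.86352612·21870/5458 = 3.4601166.
Var(Ŷ) = 39993² · 3.4601166 = 5.5342491 × 10^9.
SE(Ŷ) = √(5.5342491 × 10^9) = 74392.5.

74392.5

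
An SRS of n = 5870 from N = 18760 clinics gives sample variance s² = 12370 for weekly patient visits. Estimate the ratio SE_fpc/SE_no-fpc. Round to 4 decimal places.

0.8289

f = n/N = 5870/18760 = 0.31289979.
SE_no-fpc = √(s²/n) = 1.451663; SE_fpc = √((1−f)s²/n) = 1.2033053.
Ratio = √(1−f) = 0.82891508.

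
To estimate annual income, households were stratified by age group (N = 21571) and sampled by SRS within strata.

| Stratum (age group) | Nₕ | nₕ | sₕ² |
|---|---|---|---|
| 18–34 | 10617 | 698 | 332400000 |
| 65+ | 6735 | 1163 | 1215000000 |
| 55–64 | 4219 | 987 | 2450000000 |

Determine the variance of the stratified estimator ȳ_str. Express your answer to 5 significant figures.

Var(ȳ_str) = Σₕ Wₕ²(1 − fₕ)sₕ²/nₕ with Wₕ = Nₕ/N, N = 21571.
18–34: Wₕ = 0.49218859; term = 0.49218859²·(1 − 0.06574362)·332400000/698 = 107779.15.
65+: Wₕ = 0.31222475; term = 0.31222475²·(1 − 0.17268003)·1215000000/1163 = 84256.752.
55–64: Wₕ = 0.19558667; term = 0.19558667²·(1 − 0.23394169)·2450000000/987 = 72742.672.
Sum = 264778.57.

264780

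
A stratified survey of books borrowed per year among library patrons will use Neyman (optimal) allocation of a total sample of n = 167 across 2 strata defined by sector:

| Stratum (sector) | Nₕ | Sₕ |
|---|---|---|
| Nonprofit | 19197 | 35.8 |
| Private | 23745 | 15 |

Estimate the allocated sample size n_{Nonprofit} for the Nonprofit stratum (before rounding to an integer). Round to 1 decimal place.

110.0

Neyman allocation: nₕ = n·NₕSₕ / Σⱼ NⱼSⱼ.
Σ NⱼSⱼ = 19197·35.8 + 23745·15 = 1.0434276 × 10^6.
n_{Nonprofit} = 167·19197·35.8 / (1.0434276 × 10^6) = 110.0.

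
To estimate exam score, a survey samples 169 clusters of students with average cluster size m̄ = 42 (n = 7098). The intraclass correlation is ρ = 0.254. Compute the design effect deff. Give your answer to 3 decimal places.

deff = 1 + (42 − 1)·0.254 = 1 + 10.414 = 11.414.

11.414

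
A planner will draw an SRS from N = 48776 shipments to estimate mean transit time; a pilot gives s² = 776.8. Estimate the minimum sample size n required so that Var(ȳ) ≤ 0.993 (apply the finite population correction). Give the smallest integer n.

770

Without fpc, n₀ = s²/D = 776.8/0.993 = 782.2759.
With fpc, (1 − n/N)·s²/n ≤ D requires n ≥ n₀/(1 + n₀/N) = 782.2759/(1 + 782.2759/48776) = 769.9277.
Rounding up, n = 770.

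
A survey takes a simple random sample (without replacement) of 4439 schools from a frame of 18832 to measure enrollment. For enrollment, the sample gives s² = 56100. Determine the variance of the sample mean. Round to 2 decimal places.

9.66

Under SRS without replacement, Var(ȳ) = (1 − f)·s²/n with f = n/N = 4439/18832 = 0.23571580.
Var(ȳ) = (1 − 0.23571580)·56100/4439 = 0.76428420·12.637982 = 9.6590096.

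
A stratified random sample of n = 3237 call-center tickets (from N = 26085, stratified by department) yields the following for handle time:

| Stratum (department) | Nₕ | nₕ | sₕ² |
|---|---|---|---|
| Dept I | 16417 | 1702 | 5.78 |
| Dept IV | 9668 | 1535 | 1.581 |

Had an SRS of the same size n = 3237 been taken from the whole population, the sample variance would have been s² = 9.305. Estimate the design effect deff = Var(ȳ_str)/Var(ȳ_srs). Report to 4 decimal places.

Var(ȳ_str) = Σ Wₕ²(1−fₕ)sₕ²/nₕ with Wₕ = Nₕ/26085:
  Dept I: (16417/26085)²·(1−1702/16417)·5.78/1702 = 0.0012057039
  Dept IV: (9668/26085)²·(1−1535/9668)·1.581/1535 = 1.1902254 × 10^-4
  → Var(ȳ_str) = 0.0013247264.
Var(ȳ_srs) = (1 − 3237/26085)·9.305/3237 = 0.0025178568.
deff = 0.0013247264 / 0.0025178568 = 0.5261.

0.5261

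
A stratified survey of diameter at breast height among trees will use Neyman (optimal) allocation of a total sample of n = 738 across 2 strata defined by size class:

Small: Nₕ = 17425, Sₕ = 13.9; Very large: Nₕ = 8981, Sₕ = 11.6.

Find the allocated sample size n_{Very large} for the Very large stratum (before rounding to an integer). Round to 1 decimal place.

Neyman allocation: nₕ = n·NₕSₕ / Σⱼ NⱼSⱼ.
Σ NⱼSⱼ = 17425·13.9 + 8981·11.6 = 346387.1.
n_{Very large} = 738·8981·11.6 / 346387.1 = 222.0.

222.0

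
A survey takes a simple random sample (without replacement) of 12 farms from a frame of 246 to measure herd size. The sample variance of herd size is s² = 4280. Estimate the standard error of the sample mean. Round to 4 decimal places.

18.4192

Under SRS without replacement, Var(ȳ) = (1 − f)·s²/n with f = n/N = 12/246 = 0.04878049.
Var(ȳ) = (1 − 0.04878049)·4280/12 = 0.95121951·356.66667 = 339.26829.
SE(ȳ) = √(339.26829) = 18.4192.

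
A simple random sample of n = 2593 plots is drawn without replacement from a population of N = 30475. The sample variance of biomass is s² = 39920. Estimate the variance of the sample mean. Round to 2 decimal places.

Under SRS without replacement, Var(ȳ) = (1 − f)·s²/n with f = n/N = 2593/30475 = 0.08508614.
Var(ȳ) = (1 − 0.08508614)·39920/2593 = 0.91491386·15.395295 = 14.085369.

14.09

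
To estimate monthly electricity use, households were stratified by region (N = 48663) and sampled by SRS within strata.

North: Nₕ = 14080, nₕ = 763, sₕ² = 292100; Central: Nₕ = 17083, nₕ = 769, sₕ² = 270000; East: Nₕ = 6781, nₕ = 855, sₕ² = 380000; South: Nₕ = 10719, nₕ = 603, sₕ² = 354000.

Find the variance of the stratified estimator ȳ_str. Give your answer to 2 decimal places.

Var(ȳ_str) = Σₕ Wₕ²(1 − fₕ)sₕ²/nₕ with Wₕ = Nₕ/N, N = 48663.
North: Wₕ = 0.28933687; term = 0.28933687²·(1 − 0.05419034)·292100/763 = 30.31226.
Central: Wₕ = 0.35104700; term = 0.35104700²·(1 − 0.04501551)·270000/769 = 41.320376.
East: Wₕ = 0.13934612; term = 0.13934612²·(1 − 0.12608760)·380000/855 = 7.5418018.
South: Wₕ = 0.22027002; term = 0.22027002²·(1 − 0.05625525)·354000/603 = 26.881363.
Sum = 106.0558.

106.06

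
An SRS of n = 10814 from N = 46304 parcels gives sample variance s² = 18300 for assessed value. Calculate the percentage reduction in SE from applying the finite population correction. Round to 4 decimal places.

f = n/N = 10814/46304 = 0.23354354.
SE_no-fpc = √(s²/n) = 1.3008654; SE_fpc = √((1−f)s²/n) = 1.1388751.
Ratio = √(1−f) = 0.87547499. Reduction = 100·(1 − 0.87547499) = 12.4525%.

12.4525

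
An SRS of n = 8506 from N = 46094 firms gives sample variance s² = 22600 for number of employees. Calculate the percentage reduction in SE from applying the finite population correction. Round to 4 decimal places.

9.6970

f = n/N = 8506/46094 = 0.18453595.
SE_no-fpc = √(s²/n) = 1.6300147; SE_fpc = √((1−f)s²/n) = 1.471953.
Ratio = √(1−f) = 0.90303048. Reduction = 100·(1 − 0.90303048) = 9.6970%.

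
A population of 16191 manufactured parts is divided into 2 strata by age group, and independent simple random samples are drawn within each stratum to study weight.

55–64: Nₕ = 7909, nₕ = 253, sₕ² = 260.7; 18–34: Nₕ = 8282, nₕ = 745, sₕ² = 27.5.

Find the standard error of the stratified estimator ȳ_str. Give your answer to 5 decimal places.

Var(ȳ_str) = Σₕ Wₕ²(1 − fₕ)sₕ²/nₕ with Wₕ = Nₕ/N, N = 16191.
55–64: Wₕ = 0.48848126; term = 0.48848126²·(1 − 0.03198887)·260.7/253 = 0.2380108.
18–34: Wₕ = 0.51151874; term = 0.51151874²·(1 − 0.08995412)·27.5/745 = 0.0087894726.
Sum = 0.24680027.
SE = √(0.24680027) = 0.49679.

0.49679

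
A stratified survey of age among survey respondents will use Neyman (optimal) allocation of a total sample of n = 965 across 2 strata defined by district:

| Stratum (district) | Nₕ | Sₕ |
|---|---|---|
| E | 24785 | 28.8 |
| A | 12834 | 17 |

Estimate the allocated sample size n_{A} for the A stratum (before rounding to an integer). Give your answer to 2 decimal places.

Neyman allocation: nₕ = n·NₕSₕ / Σⱼ NⱼSⱼ.
Σ NⱼSⱼ = 24785·28.8 + 12834·17 = 931986.
n_{A} = 965·12834·17 / 931986 = 225.91.

225.91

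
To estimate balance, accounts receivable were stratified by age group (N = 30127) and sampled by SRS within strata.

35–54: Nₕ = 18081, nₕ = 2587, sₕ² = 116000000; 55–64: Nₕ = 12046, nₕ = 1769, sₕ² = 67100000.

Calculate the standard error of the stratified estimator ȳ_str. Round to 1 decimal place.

137.9

Var(ȳ_str) = Σₕ Wₕ²(1 − fₕ)sₕ²/nₕ with Wₕ = Nₕ/N, N = 30127.
35–54: Wₕ = 0.60015933; term = 0.60015933²·(1 − 0.14307837)·116000000/2587 = 13839.99.
55–64: Wₕ = 0.39984067; term = 0.39984067²·(1 − 0.14685373)·67100000/1769 = 5173.5914.
Sum = 19013.581.
SE = √(19013.581) = 137.9.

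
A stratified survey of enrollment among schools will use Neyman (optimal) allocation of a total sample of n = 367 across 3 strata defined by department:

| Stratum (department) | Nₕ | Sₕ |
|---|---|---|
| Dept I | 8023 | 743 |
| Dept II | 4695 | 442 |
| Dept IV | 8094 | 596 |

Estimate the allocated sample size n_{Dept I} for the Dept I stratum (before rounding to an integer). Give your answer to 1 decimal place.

Neyman allocation: nₕ = n·NₕSₕ / Σⱼ NⱼSⱼ.
Σ NⱼSⱼ = 8023·743 + 4695·442 + 8094·596 = 1.2860303 × 10^7.
n_{Dept I} = 367·8023·743 / (1.2860303 × 10^7) = 170.1.

170.1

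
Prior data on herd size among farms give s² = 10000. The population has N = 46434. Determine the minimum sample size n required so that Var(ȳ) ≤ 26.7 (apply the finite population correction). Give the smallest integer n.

Without fpc, n₀ = s²/D = 10000/26.7 = 374.5318.
With fpc, (1 − n/N)·s²/n ≤ D requires n ≥ n₀/(1 + n₀/N) = 374.5318/(1 + 374.5318/46434) = 371.5350.
Rounding up, n = 372.

372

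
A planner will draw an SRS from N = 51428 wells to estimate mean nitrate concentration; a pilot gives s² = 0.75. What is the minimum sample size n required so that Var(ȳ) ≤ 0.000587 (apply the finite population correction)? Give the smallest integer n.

1247

Without fpc, n₀ = s²/D = 0.75/0.000587 = 1277.6831.
With fpc, (1 − n/N)·s²/n ≤ D requires n ≥ n₀/(1 + n₀/N) = 1277.6831/(1 + 1277.6831/51428) = 1246.7097.
Rounding up, n = 1247.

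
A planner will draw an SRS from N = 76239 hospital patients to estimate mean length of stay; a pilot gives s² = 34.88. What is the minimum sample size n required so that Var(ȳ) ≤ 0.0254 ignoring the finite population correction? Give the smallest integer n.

Without fpc, n₀ = s²/D = 34.88/0.0254 = 1373.2283.
Rounding up, n = 1374.

1374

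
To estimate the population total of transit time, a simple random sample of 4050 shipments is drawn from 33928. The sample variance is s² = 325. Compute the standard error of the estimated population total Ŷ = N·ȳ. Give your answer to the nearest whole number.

Var(Ŷ) = N²·Var(ȳ) = N²·(1 − n/N)·s²/n.
f = 4050/33928 = 0.11937043; Var(ȳ) = 0.88062957·325/4050 = 0.070667805.
Var(Ŷ) = 33928² · 0.070667805 = 8.1346359 × 10^7.
SE(Ŷ) = √(8.1346359 × 10^7) = 9019.

9019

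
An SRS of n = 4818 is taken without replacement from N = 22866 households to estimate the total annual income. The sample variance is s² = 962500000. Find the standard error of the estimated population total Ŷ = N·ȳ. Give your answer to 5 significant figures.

Var(Ŷ) = N²·Var(ȳ) = N²·(1 − n/N)·s²/n.
f = 4818/22866 = 0.21070585; Var(ȳ) = 0.78929415·962500000/4818 = 157678.63.
Var(Ŷ) = 22866² · 157678.63 = 8.2442895 × 10^13.
SE(Ŷ) = √(8.2442895 × 10^13) = 9.0798 × 10^6.

9.0798 × 10^6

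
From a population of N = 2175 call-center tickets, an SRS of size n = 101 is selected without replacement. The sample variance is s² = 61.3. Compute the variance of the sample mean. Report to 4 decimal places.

0.5787

Under SRS without replacement, Var(ȳ) = (1 − f)·s²/n with f = n/N = 101/2175 = 0.04643678.
Var(ȳ) = (1 − 0.04643678)·61.3/101 = 0.95356322·0.60693069 = 0.57874679.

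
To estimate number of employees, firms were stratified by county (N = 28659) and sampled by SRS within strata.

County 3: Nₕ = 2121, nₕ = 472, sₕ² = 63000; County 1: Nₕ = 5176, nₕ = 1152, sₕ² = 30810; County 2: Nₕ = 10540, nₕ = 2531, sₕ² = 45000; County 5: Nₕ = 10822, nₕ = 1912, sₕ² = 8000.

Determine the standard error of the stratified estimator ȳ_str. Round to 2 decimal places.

Var(ȳ_str) = Σₕ Wₕ²(1 − fₕ)sₕ²/nₕ with Wₕ = Nₕ/N, N = 28659.
County 3: Wₕ = 0.07400816; term = 0.07400816²·(1 − 0.22253654)·63000/472 = 0.56837872.
County 1: Wₕ = 0.18060644; term = 0.18060644²·(1 − 0.22256569)·30810/1152 = 0.67821813.
County 2: Wₕ = 0.36777278; term = 0.36777278²·(1 − 0.24013283)·45000/2531 = 1.8273309.
County 5: Wₕ = 0.37761262; term = 0.37761262²·(1 − 0.17667714)·8000/1912 = 0.49120782.
Sum = 3.5651356.
SE = √(3.5651356) = 1.89.

1.89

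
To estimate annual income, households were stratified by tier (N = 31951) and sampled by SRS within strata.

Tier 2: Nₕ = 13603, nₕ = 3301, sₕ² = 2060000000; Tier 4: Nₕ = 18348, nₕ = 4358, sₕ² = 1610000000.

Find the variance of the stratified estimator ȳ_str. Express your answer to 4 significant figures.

Var(ȳ_str) = Σₕ Wₕ²(1 − fₕ)sₕ²/nₕ with Wₕ = Nₕ/N, N = 31951.
Tier 2: Wₕ = 0.42574567; term = 0.42574567²·(1 − 0.24266706)·2060000000/3301 = 85666.107.
Tier 4: Wₕ = 0.57425433; term = 0.57425433²·(1 − 0.23751908)·1610000000/4358 = 92891.545.
Sum = 178557.65.

178600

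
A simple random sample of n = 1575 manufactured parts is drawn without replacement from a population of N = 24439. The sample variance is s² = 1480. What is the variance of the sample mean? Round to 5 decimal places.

Under SRS without replacement, Var(ȳ) = (1 − f)·s²/n with f = n/N = 1575/24439 = 0.06444617.
Var(ȳ) = (1 − 0.06444617)·1480/1575 = 0.93555383·0.93968254 = 0.8791236.

0.87912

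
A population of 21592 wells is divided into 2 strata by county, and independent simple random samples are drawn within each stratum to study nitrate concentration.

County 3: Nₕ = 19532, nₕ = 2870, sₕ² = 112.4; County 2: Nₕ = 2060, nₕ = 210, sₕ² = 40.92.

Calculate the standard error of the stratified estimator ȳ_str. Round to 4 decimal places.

0.1701

Var(ȳ_str) = Σₕ Wₕ²(1 − fₕ)sₕ²/nₕ with Wₕ = Nₕ/N, N = 21592.
County 3: Wₕ = 0.90459429; term = 0.90459429²·(1 − 0.14693836)·112.4/2870 = 0.027338364.
County 2: Wₕ = 0.09540571; term = 0.09540571²·(1 − 0.10194175)·40.92/210 = 0.0015928304.
Sum = 0.028931194.
SE = √(0.028931194) = 0.1701.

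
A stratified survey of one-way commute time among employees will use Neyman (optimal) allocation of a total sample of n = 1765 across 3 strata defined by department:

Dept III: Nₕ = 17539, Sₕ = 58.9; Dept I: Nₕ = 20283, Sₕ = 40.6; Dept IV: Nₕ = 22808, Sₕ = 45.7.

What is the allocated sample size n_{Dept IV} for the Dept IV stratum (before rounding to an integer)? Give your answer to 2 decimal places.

634.63

Neyman allocation: nₕ = n·NₕSₕ / Σⱼ NⱼSⱼ.
Σ NⱼSⱼ = 17539·58.9 + 20283·40.6 + 22808·45.7 = 2.8988625 × 10^6.
n_{Dept IV} = 1765·22808·45.7 / (2.8988625 × 10^6) = 634.63.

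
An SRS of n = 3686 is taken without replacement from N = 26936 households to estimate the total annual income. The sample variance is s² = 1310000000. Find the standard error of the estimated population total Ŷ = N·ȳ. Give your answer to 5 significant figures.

Var(Ŷ) = N²·Var(ȳ) = N²·(1 − n/N)·s²/n.
f = 3686/26936 = 0.13684289; Var(ȳ) = 0.86315711·1310000000/3686 = 306765.01.
Var(Ŷ) = 26936² · 306765.01 = 2.2257277 × 10^14.
SE(Ŷ) = √(2.2257277 × 10^14) = 1.4919 × 10^7.

1.4919 × 10^7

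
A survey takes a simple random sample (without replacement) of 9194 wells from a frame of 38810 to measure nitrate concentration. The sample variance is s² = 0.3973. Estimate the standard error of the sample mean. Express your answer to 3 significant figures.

Under SRS without replacement, Var(ȳ) = (1 − f)·s²/n with f = n/N = 9194/38810 = 0.23689771.
Var(ȳ) = (1 − 0.23689771)·0.3973/9194 = 0.76310229·4.3212965 × 10^-5 = 3.2975913 × 10^-5.
SE(ȳ) = √(3.2975913 × 10^-5) = 0.00574.

0.00574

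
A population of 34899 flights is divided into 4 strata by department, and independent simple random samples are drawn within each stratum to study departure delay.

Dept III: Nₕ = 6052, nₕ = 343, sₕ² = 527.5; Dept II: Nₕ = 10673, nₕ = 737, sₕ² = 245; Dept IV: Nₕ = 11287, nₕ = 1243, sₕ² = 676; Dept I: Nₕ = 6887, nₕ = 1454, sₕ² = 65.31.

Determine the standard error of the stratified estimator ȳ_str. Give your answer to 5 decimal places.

0.35295

Var(ȳ_str) = Σₕ Wₕ²(1 − fₕ)sₕ²/nₕ with Wₕ = Nₕ/N, N = 34899.
Dept III: Wₕ = 0.17341471; term = 0.17341471²·(1 − 0.05667548)·527.5/343 = 0.043627602.
Dept II: Wₕ = 0.30582538; term = 0.30582538²·(1 − 0.06905275)·245/737 = 0.028944811.
Dept IV: Wₕ = 0.32341901; term = 0.32341901²·(1 − 0.11012669)·676/1243 = 0.050621479.
Dept I: Wₕ = 0.19734090; term = 0.19734090²·(1 − 0.21112240)·65.31/1454 = 0.0013799365.
Sum = 0.12457383.
SE = √(0.12457383) = 0.35295.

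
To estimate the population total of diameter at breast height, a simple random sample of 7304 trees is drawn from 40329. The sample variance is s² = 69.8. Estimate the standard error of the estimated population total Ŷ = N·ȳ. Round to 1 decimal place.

3567.6

Var(Ŷ) = N²·Var(ȳ) = N²·(1 − n/N)·s²/n.
f = 7304/40329 = 0.18111037; Var(ȳ) = 0.81888963·69.8/7304 = 0.007825643.
Var(Ŷ) = 40329² · 0.007825643 = 1.2727847 × 10^7.
SE(Ŷ) = √(1.2727847 × 10^7) = 3567.6.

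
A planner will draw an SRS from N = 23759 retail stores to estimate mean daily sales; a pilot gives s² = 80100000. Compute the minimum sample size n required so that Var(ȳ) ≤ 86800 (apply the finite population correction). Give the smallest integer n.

889

Without fpc, n₀ = s²/D = 80100000/86800 = 922.8111.
With fpc, (1 − n/N)·s²/n ≤ D requires n ≥ n₀/(1 + n₀/N) = 922.8111/(1 + 922.8111/23759) = 888.3088.
Rounding up, n = 889.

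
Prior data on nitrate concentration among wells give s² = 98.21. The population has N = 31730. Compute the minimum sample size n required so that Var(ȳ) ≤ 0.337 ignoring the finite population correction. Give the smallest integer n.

Without fpc, n₀ = s²/D = 98.21/0.337 = 291.4243.
Rounding up, n = 292.

292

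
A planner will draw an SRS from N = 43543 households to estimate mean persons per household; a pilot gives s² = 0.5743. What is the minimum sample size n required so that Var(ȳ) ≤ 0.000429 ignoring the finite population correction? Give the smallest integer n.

1339

Without fpc, n₀ = s²/D = 0.5743/0.000429 = 1338.6946.
Rounding up, n = 1339.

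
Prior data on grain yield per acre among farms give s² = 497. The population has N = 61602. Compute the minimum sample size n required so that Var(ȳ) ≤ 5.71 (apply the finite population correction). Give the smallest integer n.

87

Without fpc, n₀ = s²/D = 497/5.71 = 87.0403.
With fpc, (1 − n/N)·s²/n ≤ D requires n ≥ n₀/(1 + n₀/N) = 87.0403/(1 + 87.0403/61602) = 86.9175.
Rounding up, n = 87.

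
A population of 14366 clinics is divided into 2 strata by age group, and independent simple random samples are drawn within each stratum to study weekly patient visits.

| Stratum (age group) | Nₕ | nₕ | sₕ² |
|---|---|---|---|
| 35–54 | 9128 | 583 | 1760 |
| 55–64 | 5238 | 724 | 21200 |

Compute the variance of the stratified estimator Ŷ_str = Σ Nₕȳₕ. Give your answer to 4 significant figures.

9.278 × 10^8

Var(Ŷ_str) = Σₕ Nₕ²(1 − fₕ)sₕ²/nₕ.
35–54: 9128²·(1 − 583/9128)·1760/583 = 2.3546795 × 10^8.
55–64: 5238²·(1 − 724/5238)·21200/724 = 6.9234784 × 10^8.
Sum = 9.2781579 × 10^8.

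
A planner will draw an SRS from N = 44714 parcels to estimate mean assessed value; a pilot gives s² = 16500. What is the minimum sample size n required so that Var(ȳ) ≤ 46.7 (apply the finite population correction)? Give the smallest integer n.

Without fpc, n₀ = s²/D = 16500/46.7 = 353.3191.
With fpc, (1 − n/N)·s²/n ≤ D requires n ≥ n₀/(1 + n₀/N) = 353.3191/(1 + 353.3191/44714) = 350.5491.
Rounding up, n = 351.

351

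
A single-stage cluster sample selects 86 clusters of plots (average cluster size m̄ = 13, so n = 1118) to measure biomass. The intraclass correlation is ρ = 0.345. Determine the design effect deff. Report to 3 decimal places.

deff = 1 + (13 − 1)·0.345 = 1 + 4.14 = 5.14.

5.140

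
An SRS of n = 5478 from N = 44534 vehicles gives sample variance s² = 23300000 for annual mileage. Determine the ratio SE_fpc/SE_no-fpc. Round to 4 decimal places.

f = n/N = 5478/44534 = 0.12300714.
SE_no-fpc = √(s²/n) = 65.21792; SE_fpc = √((1−f)s²/n) = 61.075211.
Ratio = √(1−f) = 0.93647897.

0.9365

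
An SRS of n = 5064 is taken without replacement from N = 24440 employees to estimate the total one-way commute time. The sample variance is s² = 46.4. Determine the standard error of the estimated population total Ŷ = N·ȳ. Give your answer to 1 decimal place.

2083.0

Var(Ŷ) = N²·Var(ȳ) = N²·(1 − n/N)·s²/n.
f = 5064/24440 = 0.20720131; Var(ȳ) = 0.79279869·46.4/5064 = 0.0072641902.
Var(Ŷ) = 24440² · 0.0072641902 = 4.3389996 × 10^6.
SE(Ŷ) = √(4.3389996 × 10^6) = 2083.0.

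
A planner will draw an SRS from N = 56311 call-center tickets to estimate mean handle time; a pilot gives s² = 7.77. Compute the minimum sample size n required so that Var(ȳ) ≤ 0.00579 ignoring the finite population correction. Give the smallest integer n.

Without fpc, n₀ = s²/D = 7.77/0.00579 = 1341.9689.
Rounding up, n = 1342.

1342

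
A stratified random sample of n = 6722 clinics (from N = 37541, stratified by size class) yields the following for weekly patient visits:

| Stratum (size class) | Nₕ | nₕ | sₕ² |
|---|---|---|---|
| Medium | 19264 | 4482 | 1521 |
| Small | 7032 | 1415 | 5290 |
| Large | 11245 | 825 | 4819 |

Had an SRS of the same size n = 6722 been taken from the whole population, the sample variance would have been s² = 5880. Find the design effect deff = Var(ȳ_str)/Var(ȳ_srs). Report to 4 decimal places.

Var(ȳ_str) = Σ Wₕ²(1−fₕ)sₕ²/nₕ with Wₕ = Nₕ/37541:
  Medium: (19264/37541)²·(1−4482/19264)·1521/4482 = 0.068568612
  Small: (7032/37541)²·(1−1415/7032)·5290/1415 = 0.10477818
  Large: (11245/37541)²·(1−825/11245)·4819/825 = 0.48564451
  → Var(ȳ_str) = 0.6589913.
Var(ȳ_srs) = (1 − 6722/37541)·5880/6722 = 0.71811091.
deff = 0.6589913 / 0.71811091 = 0.9177.

0.9177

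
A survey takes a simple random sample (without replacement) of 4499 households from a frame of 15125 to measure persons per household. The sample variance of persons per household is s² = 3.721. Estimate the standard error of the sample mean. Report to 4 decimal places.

0.0241

Under SRS without replacement, Var(ȳ) = (1 − f)·s²/n with f = n/N = 4499/15125 = 0.29745455.
Var(ȳ) = (1 − 0.29745455)·3.721/4499 = 0.70254545·8.2707268 × 10^-4 = 5.8105615 × 10^-4.
SE(ȳ) = √(5.8105615 × 10^-4) = 0.0241.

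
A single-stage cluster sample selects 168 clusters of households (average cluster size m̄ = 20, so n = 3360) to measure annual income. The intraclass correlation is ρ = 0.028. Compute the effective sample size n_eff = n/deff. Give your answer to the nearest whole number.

deff = 1 + (20 − 1)·0.028 = 1 + 0.532 = 1.532.
n_eff = 3360 / 1.532 = 2193.

2193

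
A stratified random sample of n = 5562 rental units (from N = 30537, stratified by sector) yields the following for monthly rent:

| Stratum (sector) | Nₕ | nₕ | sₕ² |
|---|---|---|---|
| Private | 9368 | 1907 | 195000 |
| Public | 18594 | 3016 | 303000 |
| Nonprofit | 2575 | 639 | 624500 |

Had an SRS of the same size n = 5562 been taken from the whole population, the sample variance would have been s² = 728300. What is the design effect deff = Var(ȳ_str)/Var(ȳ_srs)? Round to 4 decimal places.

Var(ȳ_str) = Σ Wₕ²(1−fₕ)sₕ²/nₕ with Wₕ = Nₕ/30537:
  Private: (9368/30537)²·(1−1907/9368)·195000/1907 = 7.664346
  Public: (18594/30537)²·(1−3016/18594)·303000/3016 = 31.206357
  Nonprofit: (2575/30537)²·(1−639/2575)·624500/639 = 5.2247009
  → Var(ȳ_str) = 44.095404.
Var(ȳ_srs) = (1 − 5562/30537)·728300/5562 = 107.09235.
deff = 44.095404 / 107.09235 = 0.4118.

0.4118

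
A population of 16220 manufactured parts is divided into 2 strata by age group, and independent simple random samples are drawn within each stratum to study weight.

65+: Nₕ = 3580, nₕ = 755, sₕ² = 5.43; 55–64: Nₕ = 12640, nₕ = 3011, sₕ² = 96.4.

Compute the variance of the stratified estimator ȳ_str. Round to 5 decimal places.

0.01509

Var(ȳ_str) = Σₕ Wₕ²(1 − fₕ)sₕ²/nₕ with Wₕ = Nₕ/N, N = 16220.
65+: Wₕ = 0.22071517; term = 0.22071517²·(1 − 0.21089385)·5.43/755 = 2.7647296 × 10^-4.
55–64: Wₕ = 0.77928483; term = 0.77928483²·(1 − 0.23821203)·96.4/3011 = 0.014811288.
Sum = 0.015087761.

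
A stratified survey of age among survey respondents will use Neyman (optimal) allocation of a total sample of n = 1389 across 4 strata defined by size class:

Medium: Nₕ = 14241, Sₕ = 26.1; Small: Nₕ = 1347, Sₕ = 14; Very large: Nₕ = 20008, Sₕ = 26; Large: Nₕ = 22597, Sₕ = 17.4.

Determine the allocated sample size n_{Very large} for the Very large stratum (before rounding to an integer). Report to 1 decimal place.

Neyman allocation: nₕ = n·NₕSₕ / Σⱼ NⱼSⱼ.
Σ NⱼSⱼ = 14241·26.1 + 1347·14 + 20008·26 + 22597·17.4 = 1.3039439 × 10^6.
n_{Very large} = 1389·20008·26 / (1.3039439 × 10^6) = 554.1.

554.1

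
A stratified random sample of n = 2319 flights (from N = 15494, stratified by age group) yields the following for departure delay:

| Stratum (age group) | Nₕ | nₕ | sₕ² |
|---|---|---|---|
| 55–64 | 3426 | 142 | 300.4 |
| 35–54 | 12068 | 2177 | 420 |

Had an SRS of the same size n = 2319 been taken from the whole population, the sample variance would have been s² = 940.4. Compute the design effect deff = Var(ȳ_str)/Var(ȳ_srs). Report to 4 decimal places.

0.5657

Var(ȳ_str) = Σ Wₕ²(1−fₕ)sₕ²/nₕ with Wₕ = Nₕ/15494:
  55–64: (3426/15494)²·(1−142/3426)·300.4/142 = 0.099145952
  35–54: (12068/15494)²·(1−2177/12068)·420/2177 = 0.095926646
  → Var(ȳ_str) = 0.1950726.
Var(ȳ_srs) = (1 − 2319/15494)·940.4/2319 = 0.34482516.
deff = 0.1950726 / 0.34482516 = 0.5657.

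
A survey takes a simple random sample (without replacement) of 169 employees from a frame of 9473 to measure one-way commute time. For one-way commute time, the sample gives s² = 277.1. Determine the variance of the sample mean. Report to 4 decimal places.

1.6104

Under SRS without replacement, Var(ȳ) = (1 − f)·s²/n with f = n/N = 169/9473 = 0.01784018.
Var(ȳ) = (1 − 0.01784018)·277.1/169 = 0.98215982·1.639645 = 1.6103934.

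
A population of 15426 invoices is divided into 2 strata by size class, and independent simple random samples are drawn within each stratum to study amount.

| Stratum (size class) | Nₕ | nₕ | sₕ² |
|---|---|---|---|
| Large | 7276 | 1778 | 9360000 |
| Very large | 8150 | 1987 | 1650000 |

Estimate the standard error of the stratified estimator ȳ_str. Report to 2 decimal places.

32.56

Var(ȳ_str) = Σₕ Wₕ²(1 − fₕ)sₕ²/nₕ with Wₕ = Nₕ/N, N = 15426.
Large: Wₕ = 0.47167120; term = 0.47167120²·(1 − 0.24436504)·9360000/1778 = 884.98287.
Very large: Wₕ = 0.52832880; term = 0.52832880²·(1 − 0.24380368)·1650000/1987 = 175.27872.
Sum = 1060.2616.
SE = √(1060.2616) = 32.56.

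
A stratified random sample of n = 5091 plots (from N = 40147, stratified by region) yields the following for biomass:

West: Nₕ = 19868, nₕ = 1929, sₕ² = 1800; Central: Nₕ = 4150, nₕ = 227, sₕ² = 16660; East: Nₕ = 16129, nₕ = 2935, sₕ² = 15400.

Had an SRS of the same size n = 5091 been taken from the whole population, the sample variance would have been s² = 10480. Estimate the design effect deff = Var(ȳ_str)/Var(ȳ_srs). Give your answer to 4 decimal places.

0.9126

Var(ȳ_str) = Σ Wₕ²(1−fₕ)sₕ²/nₕ with Wₕ = Nₕ/40147:
  West: (19868/40147)²·(1−1929/19868)·1800/1929 = 0.20634144
  Central: (4150/40147)²·(1−227/4150)·16660/227 = 0.7413262
  East: (16129/40147)²·(1−2935/16129)·15400/2935 = 0.69277202
  → Var(ȳ_str) = 1.6404397.
Var(ȳ_srs) = (1 − 5091/40147)·10480/5091 = 1.797494.
deff = 1.6404397 / 1.797494 = 0.9126.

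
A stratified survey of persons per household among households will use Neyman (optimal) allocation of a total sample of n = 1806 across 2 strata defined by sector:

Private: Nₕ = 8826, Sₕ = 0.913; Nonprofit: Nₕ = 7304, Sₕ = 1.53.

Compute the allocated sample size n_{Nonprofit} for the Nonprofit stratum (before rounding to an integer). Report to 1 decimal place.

Neyman allocation: nₕ = n·NₕSₕ / Σⱼ NⱼSⱼ.
Σ NⱼSⱼ = 8826·0.913 + 7304·1.53 = 19233.258.
n_{Nonprofit} = 1806·7304·1.53 / 19233.258 = 1049.3.

1049.3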